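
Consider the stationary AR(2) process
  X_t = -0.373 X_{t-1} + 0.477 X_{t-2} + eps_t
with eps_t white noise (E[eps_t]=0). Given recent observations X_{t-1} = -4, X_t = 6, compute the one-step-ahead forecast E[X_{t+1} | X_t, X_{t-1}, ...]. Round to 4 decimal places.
E[X_{t+1} \mid \mathcal F_t] = -4.1460

For an AR(p) model X_t = c + sum_i phi_i X_{t-i} + eps_t, the
one-step-ahead conditional mean is
  E[X_{t+1} | X_t, ...] = c + sum_i phi_i X_{t+1-i}.
Substitute known values:
  E[X_{t+1} | ...] = (-0.373) * (6) + (0.477) * (-4)
                   = -4.1460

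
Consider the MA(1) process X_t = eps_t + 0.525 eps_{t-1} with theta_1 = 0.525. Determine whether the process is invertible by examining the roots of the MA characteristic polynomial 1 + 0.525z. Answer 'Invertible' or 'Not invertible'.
\text{Invertible}

The MA(q) characteristic polynomial is P(z) = 1 + 0.525z.
Invertibility requires all roots to lie outside the unit circle, i.e. |z| > 1 for every root.
This is linear in z: 1 + (0.525) z = 0  =>  z = -1/(0.525) = -1.904762,  |z| = 1.904762.
Moduli of all roots: 1.9048.
All moduli strictly greater than 1? Yes.
Verdict: Invertible.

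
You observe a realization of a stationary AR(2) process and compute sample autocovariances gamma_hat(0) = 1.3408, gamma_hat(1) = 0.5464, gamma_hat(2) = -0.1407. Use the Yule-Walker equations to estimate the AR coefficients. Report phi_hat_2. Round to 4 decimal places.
\hat\phi_{2} = -0.3250

The Yule-Walker equations for an AR(p) process read, in matrix form,
  Gamma_p phi = r_p,   with   (Gamma_p)_{ij} = gamma(|i - j|),
                       (r_p)_i = gamma(i),   i,j = 1..p.
Substitute the sample gammas (Toeplitz matrix and right-hand side of size 2):
  Gamma_p = [[1.3408, 0.5464], [0.5464, 1.3408]]
  r_p     = [0.5464, -0.1407]
Written out:
  1.3408 phi_1 + 0.5464 phi_2 = 0.5464
  0.5464 phi_1 + 1.3408 phi_2 = -0.1407
Solve by Cramer's rule:
  det = gamma(0)^2 - gamma(1)^2 = (1.3408)^2 - (0.5464)^2 = 1.79774464 - 0.29855296 = 1.49919168
  phi_hat_1 = [gamma(1) gamma(0) - gamma(1) gamma(2)] / det = [(0.5464)(1.3408) - (0.5464)(-0.1407)] / 1.49919168 = 0.8094916 / 1.49919168 = 0.54
  phi_hat_2 = [gamma(0) gamma(2) - gamma(1)^2] / det = [(1.3408)(-0.1407) - (0.5464)^2] / 1.49919168 = -0.48720352 / 1.49919168 = -0.325
So phi_hat = [0.5400, -0.3250].
Therefore phi_hat_2 = -0.3250.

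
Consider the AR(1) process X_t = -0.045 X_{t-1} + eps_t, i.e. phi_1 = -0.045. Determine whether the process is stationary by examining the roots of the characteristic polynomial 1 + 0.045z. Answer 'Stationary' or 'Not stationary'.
\text{Stationary}

The AR(p) characteristic polynomial is P(z) = 1 + 0.045z.
Stationarity requires all roots to lie outside the unit circle, i.e. |z| > 1 for every root.
This is linear in z: 1 + (0.045) z = 0  =>  z = -1/(0.045) = -22.222222,  |z| = 22.222222.
Moduli of all roots: 22.2222.
All moduli strictly greater than 1? Yes.
Verdict: Stationary.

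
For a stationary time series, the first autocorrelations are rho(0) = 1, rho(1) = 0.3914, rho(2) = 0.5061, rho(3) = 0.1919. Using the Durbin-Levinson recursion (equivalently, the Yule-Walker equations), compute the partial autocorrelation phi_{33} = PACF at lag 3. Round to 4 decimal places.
\phi_{33} = -0.1240

The PACF at lag k is phi_{kk}, the last component of the solution
to the Yule-Walker system G_k phi = r_k where
  (G_k)_{ij} = rho(|i - j|), (r_k)_i = rho(i), i,j = 1..k.
Equivalently, Durbin-Levinson gives phi_{kk} iteratively:
  phi_{11} = rho(1)
  phi_{kk} = [rho(k) - sum_{j=1..k-1} phi_{k-1,j} rho(k-j)]
            / [1 - sum_{j=1..k-1} phi_{k-1,j} rho(j)],
  phi_{k,j} = phi_{k-1,j} - phi_{kk} phi_{k-1,k-j},  j = 1..k-1.
Step k = 1:
  phi_11 = rho(1) = 0.3914.
Step k = 2:
  phi_22 = [rho(2) - phi_11 rho(1)] / [1 - phi_11 rho(1)] = [0.5061 - (0.3914)(0.3914)] / [1 - (0.3914)(0.3914)]
         = 0.35290604 / 0.84680604 = 0.41675.
  Update: phi_21 = phi_11 - phi_22 phi_11 = 0.3914 - (0.41675)(0.3914) = 0.228284.
Step k = 3:
  phi_33 = [rho(3) - phi_21 rho(2) - phi_22 rho(1)] / [1 - phi_21 rho(1) - phi_22 rho(2)]
    numerator   = 0.1919 - (0.228284)(0.5061) - (0.41675)(0.3914) = -0.08675042
    denominator = 1 - (0.228284)(0.3914) - (0.41675)(0.5061) = 0.69973261
  phi_33 = -0.08675042 / 0.69973261 = -0.124.
Therefore phi_{33} = -0.1240.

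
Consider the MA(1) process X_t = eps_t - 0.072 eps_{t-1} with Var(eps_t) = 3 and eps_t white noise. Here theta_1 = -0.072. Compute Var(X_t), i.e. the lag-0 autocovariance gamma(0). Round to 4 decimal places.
\gamma(0) = 3.0156

For an MA(q) process X_t = eps_t + sum_i theta_i eps_{t-i} with
Var(eps_t) = sigma^2, the variance is
  gamma(0) = sigma^2 * (1 + sum_i theta_i^2).
  sum_i theta_i^2 = (-0.072)^2 = 0.005184.
  gamma(0) = 3 * (1 + 0.005184) = 3 * 1.005184 = 3.015552, which rounds to 3.0156.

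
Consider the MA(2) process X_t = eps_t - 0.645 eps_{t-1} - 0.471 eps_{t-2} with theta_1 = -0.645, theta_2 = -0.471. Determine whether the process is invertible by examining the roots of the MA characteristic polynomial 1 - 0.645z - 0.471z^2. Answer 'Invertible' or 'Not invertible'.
\text{Not invertible}

The MA(q) characteristic polynomial is P(z) = 1 - 0.645z - 0.471z^2.
Invertibility requires all roots to lie outside the unit circle, i.e. |z| > 1 for every root.
Set 1 + (-0.645) z + (-0.471) z^2 = 0, i.e. a z^2 + b z + c = 0 with a = -0.471, b = -0.645, c = 1.
Discriminant D = b^2 - 4ac = (-0.645)^2 - 4*(-0.471)*1 = 0.416025 - (-1.884) = 2.300025.
D >= 0, so the roots are real: z = (-b +/- sqrt(D)) / (2a) = (0.645 +/- 1.516583) / (-0.942).
  z_1 = (0.645 + 1.516583) / (-0.942) = -2.2947,   |z_1| = 2.2947.
  z_2 = (0.645 - 1.516583) / (-0.942) = 0.9252,   |z_2| = 0.9252.
Moduli of all roots: 2.2947, 0.9252.
All moduli strictly greater than 1? No.
Verdict: Not invertible.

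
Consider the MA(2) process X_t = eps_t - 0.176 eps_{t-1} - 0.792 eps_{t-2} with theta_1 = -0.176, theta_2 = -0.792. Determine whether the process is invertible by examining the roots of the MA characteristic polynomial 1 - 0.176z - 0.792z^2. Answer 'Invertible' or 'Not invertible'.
\text{Invertible}

The MA(q) characteristic polynomial is P(z) = 1 - 0.176z - 0.792z^2.
Invertibility requires all roots to lie outside the unit circle, i.e. |z| > 1 for every root.
Set 1 + (-0.176) z + (-0.792) z^2 = 0, i.e. a z^2 + b z + c = 0 with a = -0.792, b = -0.176, c = 1.
Discriminant D = b^2 - 4ac = (-0.176)^2 - 4*(-0.792)*1 = 0.030976 - (-3.168) = 3.198976.
D >= 0, so the roots are real: z = (-b +/- sqrt(D)) / (2a) = (0.176 +/- 1.788568) / (-1.584).
  z_1 = (0.176 + 1.788568) / (-1.584) = -1.2403,   |z_1| = 1.2403.
  z_2 = (0.176 - 1.788568) / (-1.584) = 1.018,   |z_2| = 1.018.
Moduli of all roots: 1.2403, 1.0180.
All moduli strictly greater than 1? Yes.
Verdict: Invertible.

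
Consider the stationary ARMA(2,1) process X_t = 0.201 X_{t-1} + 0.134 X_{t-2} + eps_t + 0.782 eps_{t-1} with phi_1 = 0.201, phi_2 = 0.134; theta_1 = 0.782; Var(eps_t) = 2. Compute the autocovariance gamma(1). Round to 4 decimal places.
\gamma(1) = 2.7925

Multiply the model equation by X_{t-k} and take expectations. With theta_0 = psi_0 = 1 and psi_j the MA(infinity) weights, this gives
  gamma(k) - sum_i phi_i gamma(k-i) = c_k,
  c_k = sigma^2 * sum_{j=k..q} theta_j psi_{j-k}   (c_k = 0 for k > q),
using gamma(-m) = gamma(m).
psi-weights needed (psi_j = theta_j + sum_i phi_i psi_{j-i}):
  psi_1 = theta_1 + phi_1 = 0.782 + (0.201) = 0.983
Right-hand sides:
  c_0 = sigma^2 (1 + theta_1 psi_1) = 2 * (1 + (0.782)(0.983)) = 2 * 1.768706 = 3.537412
  c_1 = sigma^2 theta_1 = 2 * (0.782) = 1.564
  c_2 = 0
Equations for k = 0, 1, 2 (AR order 2, c_2 = 0):
  (E0) gamma(0) = phi_1 gamma(1) + phi_2 gamma(2) + c_0
  (E1) gamma(1) = phi_1 gamma(0) + phi_2 gamma(1) + c_1
  (E2) gamma(2) = phi_1 gamma(1) + phi_2 gamma(0)
From (E1): gamma(1) = A gamma(0) + B with
  A = phi_1 / (1 - phi_2) = 0.201 / 0.866 = 0.232102,   B = c_1 / (1 - phi_2) = 1.564 / 0.866 = 1.806005.
Insert (E2) into (E0): gamma(0) (1 - phi_2^2) = phi_1 (1 + phi_2) gamma(1) + c_0.
  phi_1 (1 + phi_2) = (0.201)(1.134) = 0.227934,   1 - phi_2^2 = 0.982044.
Replace gamma(1) by A gamma(0) + B and collect gamma(0):
  gamma(0) [0.982044 - (0.227934)(0.232102)] = (0.227934)(1.806005) + 3.537412
  gamma(0) * 0.92914 = 3.949062
  gamma(0) = 3.949062 / 0.92914 = 4.250233.
  gamma(1) = A gamma(0) + B = (0.232102)(4.250233) + (1.806005) = 2.792491.
Therefore gamma(1) = 2.7925 (to 4 decimal places).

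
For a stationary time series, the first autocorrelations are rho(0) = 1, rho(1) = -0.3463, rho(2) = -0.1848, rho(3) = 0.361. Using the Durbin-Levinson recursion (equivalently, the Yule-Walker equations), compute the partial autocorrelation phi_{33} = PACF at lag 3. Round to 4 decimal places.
\phi_{33} = 0.2000

The PACF at lag k is phi_{kk}, the last component of the solution
to the Yule-Walker system G_k phi = r_k where
  (G_k)_{ij} = rho(|i - j|), (r_k)_i = rho(i), i,j = 1..k.
Equivalently, Durbin-Levinson gives phi_{kk} iteratively:
  phi_{11} = rho(1)
  phi_{kk} = [rho(k) - sum_{j=1..k-1} phi_{k-1,j} rho(k-j)]
            / [1 - sum_{j=1..k-1} phi_{k-1,j} rho(j)],
  phi_{k,j} = phi_{k-1,j} - phi_{kk} phi_{k-1,k-j},  j = 1..k-1.
Step k = 1:
  phi_11 = rho(1) = -0.3463.
Step k = 2:
  phi_22 = [rho(2) - phi_11 rho(1)] / [1 - phi_11 rho(1)] = [-0.1848 - (-0.3463)(-0.3463)] / [1 - (-0.3463)(-0.3463)]
         = -0.30472369 / 0.88007631 = -0.346247.
  Update: phi_21 = phi_11 - phi_22 phi_11 = -0.3463 - (-0.346247)(-0.3463) = -0.466205.
Step k = 3:
  phi_33 = [rho(3) - phi_21 rho(2) - phi_22 rho(1)] / [1 - phi_21 rho(1) - phi_22 rho(2)]
    numerator   = 0.361 - (-0.466205)(-0.1848) - (-0.346247)(-0.3463) = 0.15493996
    denominator = 1 - (-0.466205)(-0.3463) - (-0.346247)(-0.1848) = 0.77456668
  phi_33 = 0.15493996 / 0.77456668 = 0.2.
Therefore phi_{33} = 0.2000.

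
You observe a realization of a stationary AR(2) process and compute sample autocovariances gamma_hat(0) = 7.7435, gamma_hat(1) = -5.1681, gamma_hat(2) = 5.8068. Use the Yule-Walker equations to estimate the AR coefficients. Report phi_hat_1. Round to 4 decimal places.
\hat\phi_{1} = -0.3010

The Yule-Walker equations for an AR(p) process read, in matrix form,
  Gamma_p phi = r_p,   with   (Gamma_p)_{ij} = gamma(|i - j|),
                       (r_p)_i = gamma(i),   i,j = 1..p.
Substitute the sample gammas (Toeplitz matrix and right-hand side of size 2):
  Gamma_p = [[7.7435, -5.1681], [-5.1681, 7.7435]]
  r_p     = [-5.1681, 5.8068]
Written out:
  7.7435 phi_1 - 5.1681 phi_2 = -5.1681
  -5.1681 phi_1 + 7.7435 phi_2 = 5.8068
Solve by Cramer's rule:
  det = gamma(0)^2 - gamma(1)^2 = (7.7435)^2 - (-5.1681)^2 = 59.96179225 - 26.70925761 = 33.25253464
  phi_hat_1 = [gamma(1) gamma(0) - gamma(1) gamma(2)] / det = [(-5.1681)(7.7435) - (-5.1681)(5.8068)] / 33.25253464 = -10.00905927 / 33.25253464 = -0.301
  phi_hat_2 = [gamma(0) gamma(2) - gamma(1)^2] / det = [(7.7435)(5.8068) - (-5.1681)^2] / 33.25253464 = 18.25569819 / 33.25253464 = 0.549
So phi_hat = [-0.3010, 0.5490].
Therefore phi_hat_1 = -0.3010.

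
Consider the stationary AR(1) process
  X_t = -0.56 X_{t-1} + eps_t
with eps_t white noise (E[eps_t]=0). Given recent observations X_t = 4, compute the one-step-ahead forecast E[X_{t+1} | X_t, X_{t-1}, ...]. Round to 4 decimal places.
E[X_{t+1} \mid \mathcal F_t] = -2.2400

For an AR(p) model X_t = c + sum_i phi_i X_{t-i} + eps_t, the
one-step-ahead conditional mean is
  E[X_{t+1} | X_t, ...] = c + sum_i phi_i X_{t+1-i}.
Substitute known values:
  E[X_{t+1} | ...] = (-0.56) * (4)
                   = -2.2400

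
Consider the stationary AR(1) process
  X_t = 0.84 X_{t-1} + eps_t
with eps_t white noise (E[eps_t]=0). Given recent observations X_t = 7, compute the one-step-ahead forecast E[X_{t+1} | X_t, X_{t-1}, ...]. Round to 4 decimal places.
E[X_{t+1} \mid \mathcal F_t] = 5.8800

For an AR(p) model X_t = c + sum_i phi_i X_{t-i} + eps_t, the
one-step-ahead conditional mean is
  E[X_{t+1} | X_t, ...] = c + sum_i phi_i X_{t+1-i}.
Substitute known values:
  E[X_{t+1} | ...] = (0.84) * (7)
                   = 5.8800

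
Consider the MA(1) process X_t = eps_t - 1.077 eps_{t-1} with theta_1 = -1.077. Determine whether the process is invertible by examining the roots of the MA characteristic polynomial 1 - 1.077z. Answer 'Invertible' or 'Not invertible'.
\text{Not invertible}

The MA(q) characteristic polynomial is P(z) = 1 - 1.077z.
Invertibility requires all roots to lie outside the unit circle, i.e. |z| > 1 for every root.
This is linear in z: 1 + (-1.077) z = 0  =>  z = -1/(-1.077) = 0.928505,  |z| = 0.928505.
Moduli of all roots: 0.9285.
All moduli strictly greater than 1? No.
Verdict: Not invertible.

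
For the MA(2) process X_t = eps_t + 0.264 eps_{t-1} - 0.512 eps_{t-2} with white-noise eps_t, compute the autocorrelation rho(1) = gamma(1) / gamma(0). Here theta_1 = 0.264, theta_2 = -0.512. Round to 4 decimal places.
\rho(1) = 0.0967

For an MA(q) process with theta_0 = 1, the autocovariance is
  gamma(k) = sigma^2 * sum_{i=0..q-k} theta_i * theta_{i+k},
and rho(k) = gamma(k) / gamma(0). Sigma^2 cancels.
  numerator   = (1)*(0.264) + (0.264)*(-0.512) = 0.128832.
  denominator = (1)^2 + (0.264)^2 + (-0.512)^2 = 1.33184.
  rho(1) = 0.128832 / 1.33184 = 0.0967.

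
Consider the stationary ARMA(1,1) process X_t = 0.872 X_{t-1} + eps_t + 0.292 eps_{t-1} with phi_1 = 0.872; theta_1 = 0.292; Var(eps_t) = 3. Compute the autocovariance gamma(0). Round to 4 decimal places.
\gamma(0) = 19.9633

Multiply the model equation by X_{t-k} and take expectations. With theta_0 = psi_0 = 1 and psi_j the MA(infinity) weights, this gives
  gamma(k) - sum_i phi_i gamma(k-i) = c_k,
  c_k = sigma^2 * sum_{j=k..q} theta_j psi_{j-k}   (c_k = 0 for k > q),
using gamma(-m) = gamma(m).
psi-weights needed (psi_j = theta_j + sum_i phi_i psi_{j-i}):
  psi_1 = theta_1 + phi_1 = 0.292 + (0.872) = 1.164
Right-hand sides:
  c_0 = sigma^2 (1 + theta_1 psi_1) = 3 * (1 + (0.292)(1.164)) = 3 * 1.339888 = 4.019664
  c_1 = sigma^2 theta_1 = 3 * (0.292) = 0.876
  c_2 = 0
Equations for k = 0 and k = 1 (AR order 1):
  gamma(0) = phi_1 gamma(1) + c_0
  gamma(1) = phi_1 gamma(0) + c_1
Substituting the second into the first: gamma(0) (1 - phi_1^2) = c_0 + phi_1 c_1, so
  gamma(0) = (c_0 + phi_1 c_1) / (1 - phi_1^2) = (4.019664 + (0.872)(0.876)) / (1 - (0.872)^2) = 4.783536 / 0.239616 = 19.963341.
Therefore gamma(0) = 19.9633 (to 4 decimal places).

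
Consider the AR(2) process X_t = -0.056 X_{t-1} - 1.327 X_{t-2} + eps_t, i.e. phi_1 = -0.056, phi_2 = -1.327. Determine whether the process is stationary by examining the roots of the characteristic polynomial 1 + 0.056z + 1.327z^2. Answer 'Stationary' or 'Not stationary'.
\text{Not stationary}

The AR(p) characteristic polynomial is P(z) = 1 + 0.056z + 1.327z^2.
Stationarity requires all roots to lie outside the unit circle, i.e. |z| > 1 for every root.
Set 1 + (0.056) z + (1.327) z^2 = 0, i.e. a z^2 + b z + c = 0 with a = 1.327, b = 0.056, c = 1.
Discriminant D = b^2 - 4ac = (0.056)^2 - 4*(1.327)*1 = 0.003136 - (5.308) = -5.304864.
D < 0, so the roots are the complex-conjugate pair z = (-b +/- i sqrt(-D)) / (2a) = -0.0211 +/- 0.8678i.
For a conjugate pair |z|^2 = z * conj(z) = (product of roots) = c/a = 1/(1.327) = 0.75358, so |z| = sqrt(0.75358) = 0.8681 for both roots.
Moduli of all roots: 0.8681, 0.8681.
All moduli strictly greater than 1? No.
Verdict: Not stationary.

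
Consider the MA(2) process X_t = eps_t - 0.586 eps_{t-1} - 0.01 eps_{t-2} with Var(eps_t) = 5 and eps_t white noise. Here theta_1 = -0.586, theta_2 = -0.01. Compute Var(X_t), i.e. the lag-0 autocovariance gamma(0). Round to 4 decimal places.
\gamma(0) = 6.7175

For an MA(q) process X_t = eps_t + sum_i theta_i eps_{t-i} with
Var(eps_t) = sigma^2, the variance is
  gamma(0) = sigma^2 * (1 + sum_i theta_i^2).
  sum_i theta_i^2 = (-0.586)^2 + (-0.01)^2 = 0.343396 + 0.0001 = 0.343496.
  gamma(0) = 5 * (1 + 0.343496) = 5 * 1.343496 = 6.71748, which rounds to 6.7175.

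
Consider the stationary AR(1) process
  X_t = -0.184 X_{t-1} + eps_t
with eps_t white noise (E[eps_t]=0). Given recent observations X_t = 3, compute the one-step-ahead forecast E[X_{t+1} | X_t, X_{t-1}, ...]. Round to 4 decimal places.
E[X_{t+1} \mid \mathcal F_t] = -0.5520

For an AR(p) model X_t = c + sum_i phi_i X_{t-i} + eps_t, the
one-step-ahead conditional mean is
  E[X_{t+1} | X_t, ...] = c + sum_i phi_i X_{t+1-i}.
Substitute known values:
  E[X_{t+1} | ...] = (-0.184) * (3)
                   = -0.5520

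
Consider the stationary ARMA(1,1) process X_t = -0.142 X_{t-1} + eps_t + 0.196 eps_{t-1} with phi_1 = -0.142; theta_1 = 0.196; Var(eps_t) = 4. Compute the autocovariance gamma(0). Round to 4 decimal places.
\gamma(0) = 4.0119

Multiply the model equation by X_{t-k} and take expectations. With theta_0 = psi_0 = 1 and psi_j the MA(infinity) weights, this gives
  gamma(k) - sum_i phi_i gamma(k-i) = c_k,
  c_k = sigma^2 * sum_{j=k..q} theta_j psi_{j-k}   (c_k = 0 for k > q),
using gamma(-m) = gamma(m).
psi-weights needed (psi_j = theta_j + sum_i phi_i psi_{j-i}):
  psi_1 = theta_1 + phi_1 = 0.196 + (-0.142) = 0.054
Right-hand sides:
  c_0 = sigma^2 (1 + theta_1 psi_1) = 4 * (1 + (0.196)(0.054)) = 4 * 1.010584 = 4.042336
  c_1 = sigma^2 theta_1 = 4 * (0.196) = 0.784
  c_2 = 0
Equations for k = 0 and k = 1 (AR order 1):
  gamma(0) = phi_1 gamma(1) + c_0
  gamma(1) = phi_1 gamma(0) + c_1
Substituting the second into the first: gamma(0) (1 - phi_1^2) = c_0 + phi_1 c_1, so
  gamma(0) = (c_0 + phi_1 c_1) / (1 - phi_1^2) = (4.042336 + (-0.142)(0.784)) / (1 - (-0.142)^2) = 3.931008 / 0.979836 = 4.011904.
Therefore gamma(0) = 4.0119 (to 4 decimal places).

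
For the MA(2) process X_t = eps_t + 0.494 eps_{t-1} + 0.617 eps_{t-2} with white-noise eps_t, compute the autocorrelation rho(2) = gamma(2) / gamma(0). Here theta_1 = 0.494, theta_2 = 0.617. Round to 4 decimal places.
\rho(2) = 0.3798

For an MA(q) process with theta_0 = 1, the autocovariance is
  gamma(k) = sigma^2 * sum_{i=0..q-k} theta_i * theta_{i+k},
and rho(k) = gamma(k) / gamma(0). Sigma^2 cancels.
  numerator   = (1)*(0.617) = 0.617.
  denominator = (1)^2 + (0.494)^2 + (0.617)^2 = 1.624725.
  rho(2) = 0.617 / 1.624725 = 0.3798.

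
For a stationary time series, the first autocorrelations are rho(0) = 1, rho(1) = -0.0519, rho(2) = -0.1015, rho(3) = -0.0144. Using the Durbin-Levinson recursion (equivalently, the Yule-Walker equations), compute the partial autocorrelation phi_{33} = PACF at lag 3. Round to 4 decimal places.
\phi_{33} = -0.0260

The PACF at lag k is phi_{kk}, the last component of the solution
to the Yule-Walker system G_k phi = r_k where
  (G_k)_{ij} = rho(|i - j|), (r_k)_i = rho(i), i,j = 1..k.
Equivalently, Durbin-Levinson gives phi_{kk} iteratively:
  phi_{11} = rho(1)
  phi_{kk} = [rho(k) - sum_{j=1..k-1} phi_{k-1,j} rho(k-j)]
            / [1 - sum_{j=1..k-1} phi_{k-1,j} rho(j)],
  phi_{k,j} = phi_{k-1,j} - phi_{kk} phi_{k-1,k-j},  j = 1..k-1.
Step k = 1:
  phi_11 = rho(1) = -0.0519.
Step k = 2:
  phi_22 = [rho(2) - phi_11 rho(1)] / [1 - phi_11 rho(1)] = [-0.1015 - (-0.0519)(-0.0519)] / [1 - (-0.0519)(-0.0519)]
         = -0.10419361 / 0.99730639 = -0.104475.
  Update: phi_21 = phi_11 - phi_22 phi_11 = -0.0519 - (-0.104475)(-0.0519) = -0.057322.
Step k = 3:
  phi_33 = [rho(3) - phi_21 rho(2) - phi_22 rho(1)] / [1 - phi_21 rho(1) - phi_22 rho(2)]
    numerator   = -0.0144 - (-0.057322)(-0.1015) - (-0.104475)(-0.0519) = -0.02564046
    denominator = 1 - (-0.057322)(-0.0519) - (-0.104475)(-0.1015) = 0.98642076
  phi_33 = -0.02564046 / 0.98642076 = -0.026.
Therefore phi_{33} = -0.0260.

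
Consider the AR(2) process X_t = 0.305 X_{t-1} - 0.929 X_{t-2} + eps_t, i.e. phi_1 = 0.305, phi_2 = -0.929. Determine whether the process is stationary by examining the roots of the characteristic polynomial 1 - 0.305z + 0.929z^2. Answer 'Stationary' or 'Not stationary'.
\text{Stationary}

The AR(p) characteristic polynomial is P(z) = 1 - 0.305z + 0.929z^2.
Stationarity requires all roots to lie outside the unit circle, i.e. |z| > 1 for every root.
Set 1 + (-0.305) z + (0.929) z^2 = 0, i.e. a z^2 + b z + c = 0 with a = 0.929, b = -0.305, c = 1.
Discriminant D = b^2 - 4ac = (-0.305)^2 - 4*(0.929)*1 = 0.093025 - (3.716) = -3.622975.
D < 0, so the roots are the complex-conjugate pair z = (-b +/- i sqrt(-D)) / (2a) = 0.1642 +/- 1.0244i.
For a conjugate pair |z|^2 = z * conj(z) = (product of roots) = c/a = 1/(0.929) = 1.076426, so |z| = sqrt(1.076426) = 1.0375 for both roots.
Moduli of all roots: 1.0375, 1.0375.
All moduli strictly greater than 1? Yes.
Verdict: Stationary.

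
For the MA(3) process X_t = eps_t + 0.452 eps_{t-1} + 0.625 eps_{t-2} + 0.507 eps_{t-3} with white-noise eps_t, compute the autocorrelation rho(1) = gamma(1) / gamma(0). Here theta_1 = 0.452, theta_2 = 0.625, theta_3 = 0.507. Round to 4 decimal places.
\rho(1) = 0.5677

For an MA(q) process with theta_0 = 1, the autocovariance is
  gamma(k) = sigma^2 * sum_{i=0..q-k} theta_i * theta_{i+k},
and rho(k) = gamma(k) / gamma(0). Sigma^2 cancels.
  numerator   = (1)*(0.452) + (0.452)*(0.625) + (0.625)*(0.507) = 1.051375.
  denominator = (1)^2 + (0.452)^2 + (0.625)^2 + (0.507)^2 = 1.851978.
  rho(1) = 1.051375 / 1.851978 = 0.5677.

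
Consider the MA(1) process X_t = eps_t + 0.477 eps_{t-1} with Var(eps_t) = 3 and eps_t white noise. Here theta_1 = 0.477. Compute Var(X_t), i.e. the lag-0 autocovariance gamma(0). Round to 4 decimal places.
\gamma(0) = 3.6826

For an MA(q) process X_t = eps_t + sum_i theta_i eps_{t-i} with
Var(eps_t) = sigma^2, the variance is
  gamma(0) = sigma^2 * (1 + sum_i theta_i^2).
  sum_i theta_i^2 = (0.477)^2 = 0.227529.
  gamma(0) = 3 * (1 + 0.227529) = 3 * 1.227529 = 3.682587, which rounds to 3.6826.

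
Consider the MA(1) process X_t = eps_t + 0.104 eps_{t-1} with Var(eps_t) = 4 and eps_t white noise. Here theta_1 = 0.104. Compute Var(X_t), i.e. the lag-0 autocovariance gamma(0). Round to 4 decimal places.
\gamma(0) = 4.0433

For an MA(q) process X_t = eps_t + sum_i theta_i eps_{t-i} with
Var(eps_t) = sigma^2, the variance is
  gamma(0) = sigma^2 * (1 + sum_i theta_i^2).
  sum_i theta_i^2 = (0.104)^2 = 0.010816.
  gamma(0) = 4 * (1 + 0.010816) = 4 * 1.010816 = 4.043264, which rounds to 4.0433.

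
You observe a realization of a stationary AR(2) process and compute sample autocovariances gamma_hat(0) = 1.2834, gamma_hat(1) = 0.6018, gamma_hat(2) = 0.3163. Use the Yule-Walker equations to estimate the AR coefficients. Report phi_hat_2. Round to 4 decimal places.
\hat\phi_{2} = 0.0341

The Yule-Walker equations for an AR(p) process read, in matrix form,
  Gamma_p phi = r_p,   with   (Gamma_p)_{ij} = gamma(|i - j|),
                       (r_p)_i = gamma(i),   i,j = 1..p.
Substitute the sample gammas (Toeplitz matrix and right-hand side of size 2):
  Gamma_p = [[1.2834, 0.6018], [0.6018, 1.2834]]
  r_p     = [0.6018, 0.3163]
Written out:
  1.2834 phi_1 + 0.6018 phi_2 = 0.6018
  0.6018 phi_1 + 1.2834 phi_2 = 0.3163
Solve by Cramer's rule:
  det = gamma(0)^2 - gamma(1)^2 = (1.2834)^2 - (0.6018)^2 = 1.64711556 - 0.36216324 = 1.28495232
  phi_hat_1 = [gamma(1) gamma(0) - gamma(1) gamma(2)] / det = [(0.6018)(1.2834) - (0.6018)(0.3163)] / 1.28495232 = 0.58200078 / 1.28495232 = 0.4529
  phi_hat_2 = [gamma(0) gamma(2) - gamma(1)^2] / det = [(1.2834)(0.3163) - (0.6018)^2] / 1.28495232 = 0.04377618 / 1.28495232 = 0.0341
So phi_hat = [0.4529, 0.0341].
Therefore phi_hat_2 = 0.0341.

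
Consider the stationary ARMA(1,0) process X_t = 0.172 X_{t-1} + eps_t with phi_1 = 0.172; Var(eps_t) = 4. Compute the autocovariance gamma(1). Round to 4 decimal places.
\gamma(1) = 0.7090

Multiply the model equation by X_{t-k} and take expectations. With theta_0 = psi_0 = 1 and psi_j the MA(infinity) weights, this gives
  gamma(k) - sum_i phi_i gamma(k-i) = c_k,
  c_k = sigma^2 * sum_{j=k..q} theta_j psi_{j-k}   (c_k = 0 for k > q),
using gamma(-m) = gamma(m).
Pure AR (q = 0): c_0 = sigma^2 = 4, c_k = 0 for k >= 1.
Equations for k = 0 and k = 1 (AR order 1):
  gamma(0) = phi_1 gamma(1) + c_0
  gamma(1) = phi_1 gamma(0) + c_1
Substituting the second into the first: gamma(0) (1 - phi_1^2) = c_0 + phi_1 c_1, so
  gamma(0) = c_0 / (1 - phi_1^2) = 4 / (1 - (0.172)^2) = 4 / 0.970416 = 4.121944.
  gamma(1) = phi_1 gamma(0) = (0.172)(4.121944) = 0.708974.
Therefore gamma(1) = 0.7090 (to 4 decimal places).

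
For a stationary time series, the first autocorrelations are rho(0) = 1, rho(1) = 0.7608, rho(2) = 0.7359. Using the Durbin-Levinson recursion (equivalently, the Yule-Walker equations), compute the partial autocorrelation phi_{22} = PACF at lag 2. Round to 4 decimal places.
\phi_{22} = 0.3730

The PACF at lag k is phi_{kk}, the last component of the solution
to the Yule-Walker system G_k phi = r_k where
  (G_k)_{ij} = rho(|i - j|), (r_k)_i = rho(i), i,j = 1..k.
Equivalently, Durbin-Levinson gives phi_{kk} iteratively:
  phi_{11} = rho(1)
  phi_{kk} = [rho(k) - sum_{j=1..k-1} phi_{k-1,j} rho(k-j)]
            / [1 - sum_{j=1..k-1} phi_{k-1,j} rho(j)],
  phi_{k,j} = phi_{k-1,j} - phi_{kk} phi_{k-1,k-j},  j = 1..k-1.
Step k = 1:
  phi_11 = rho(1) = 0.7608.
Step k = 2:
  phi_22 = [rho(2) - phi_11 rho(1)] / [1 - phi_11 rho(1)] = [0.7359 - (0.7608)(0.7608)] / [1 - (0.7608)(0.7608)]
         = 0.15708336 / 0.42118336 = 0.373.
Therefore phi_{22} = 0.3730.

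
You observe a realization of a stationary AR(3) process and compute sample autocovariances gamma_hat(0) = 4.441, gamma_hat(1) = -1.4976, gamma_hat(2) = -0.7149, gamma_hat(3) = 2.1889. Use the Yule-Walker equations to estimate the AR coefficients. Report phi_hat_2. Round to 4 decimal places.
\hat\phi_{2} = -0.1350

The Yule-Walker equations for an AR(p) process read, in matrix form,
  Gamma_p phi = r_p,   with   (Gamma_p)_{ij} = gamma(|i - j|),
                       (r_p)_i = gamma(i),   i,j = 1..p.
Substitute the sample gammas (Toeplitz matrix and right-hand side of size 3):
  Gamma_p = [[4.441, -1.4976, -0.7149], [-1.4976, 4.441, -1.4976], [-0.7149, -1.4976, 4.441]]
  r_p     = [-1.4976, -0.7149, 2.1889]
Written out (R1..R3):
  (R1) 4.441 phi_1 - 1.4976 phi_2 - 0.7149 phi_3 = -1.4976
  (R2) -1.4976 phi_1 + 4.441 phi_2 - 1.4976 phi_3 = -0.7149
  (R3) -0.7149 phi_1 - 1.4976 phi_2 + 4.441 phi_3 = 2.1889
Gaussian elimination:
  R2 <- R2 - (-1.4976/4.441) R1 = R2 - (-0.337221) R1:  3.935977 phi_2 - 1.73868 phi_3 = -1.219923
  R3 <- R3 - (-0.7149/4.441) R1 = R3 - (-0.160977) R1:  -1.73868 phi_2 + 4.325917 phi_3 = 1.94782
  R3 <- R3 - (-1.73868/3.935977) R2 = R3 - (-0.44174) R2:  3.557873 phi_3 = 1.408932
Back-substitution:
  phi_hat_3 = 1.408932 / 3.557873 = 0.396004
  phi_hat_2 = (-1.219923 - (-1.73868)(0.396004)) / 3.935977 = -0.135011
  phi_hat_1 = (-1.4976 - (-1.4976)(-0.135011) - (-0.7149)(0.396004)) / 4.441 = -0.319002
So phi_hat = [-0.3190, -0.1350, 0.3960].
Therefore phi_hat_2 = -0.1350.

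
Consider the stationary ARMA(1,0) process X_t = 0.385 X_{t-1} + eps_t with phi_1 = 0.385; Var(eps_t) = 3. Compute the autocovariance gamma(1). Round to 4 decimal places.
\gamma(1) = 1.3560

Multiply the model equation by X_{t-k} and take expectations. With theta_0 = psi_0 = 1 and psi_j the MA(infinity) weights, this gives
  gamma(k) - sum_i phi_i gamma(k-i) = c_k,
  c_k = sigma^2 * sum_{j=k..q} theta_j psi_{j-k}   (c_k = 0 for k > q),
using gamma(-m) = gamma(m).
Pure AR (q = 0): c_0 = sigma^2 = 3, c_k = 0 for k >= 1.
Equations for k = 0 and k = 1 (AR order 1):
  gamma(0) = phi_1 gamma(1) + c_0
  gamma(1) = phi_1 gamma(0) + c_1
Substituting the second into the first: gamma(0) (1 - phi_1^2) = c_0 + phi_1 c_1, so
  gamma(0) = c_0 / (1 - phi_1^2) = 3 / (1 - (0.385)^2) = 3 / 0.851775 = 3.522057.
  gamma(1) = phi_1 gamma(0) = (0.385)(3.522057) = 1.355992.
Therefore gamma(1) = 1.3560 (to 4 decimal places).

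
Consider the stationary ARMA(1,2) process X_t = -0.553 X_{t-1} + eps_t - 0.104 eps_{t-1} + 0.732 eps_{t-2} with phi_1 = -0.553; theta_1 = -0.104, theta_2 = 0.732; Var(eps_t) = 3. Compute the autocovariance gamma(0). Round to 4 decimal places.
\gamma(0) = 9.4797

Multiply the model equation by X_{t-k} and take expectations. With theta_0 = psi_0 = 1 and psi_j the MA(infinity) weights, this gives
  gamma(k) - sum_i phi_i gamma(k-i) = c_k,
  c_k = sigma^2 * sum_{j=k..q} theta_j psi_{j-k}   (c_k = 0 for k > q),
using gamma(-m) = gamma(m).
psi-weights needed (psi_j = theta_j + sum_i phi_i psi_{j-i}):
  psi_1 = theta_1 + phi_1 = -0.104 + (-0.553) = -0.657
  psi_2 = theta_2 + phi_1 psi_1 = 0.732 + (-0.553)(-0.657) = 1.095321
Right-hand sides:
  c_0 = sigma^2 (1 + theta_1 psi_1 + theta_2 psi_2) = 3 * (1 + (-0.104)(-0.657) + (0.732)(1.095321)) = 3 * 1.870103 = 5.610309
  c_1 = sigma^2 (theta_1 + theta_2 psi_1) = 3 * (-0.104 + (0.732)(-0.657)) = -1.754772
  c_2 = sigma^2 theta_2 = 3 * (0.732) = 2.196
Equations for k = 0 and k = 1 (AR order 1):
  gamma(0) = phi_1 gamma(1) + c_0
  gamma(1) = phi_1 gamma(0) + c_1
Substituting the second into the first: gamma(0) (1 - phi_1^2) = c_0 + phi_1 c_1, so
  gamma(0) = (c_0 + phi_1 c_1) / (1 - phi_1^2) = (5.610309 + (-0.553)(-1.754772)) / (1 - (-0.553)^2) = 6.580698 / 0.694191 = 9.479665.
Therefore gamma(0) = 9.4797 (to 4 decimal places).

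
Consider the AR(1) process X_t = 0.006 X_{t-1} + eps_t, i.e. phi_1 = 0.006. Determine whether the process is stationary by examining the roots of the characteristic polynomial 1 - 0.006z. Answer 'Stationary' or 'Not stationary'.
\text{Stationary}

The AR(p) characteristic polynomial is P(z) = 1 - 0.006z.
Stationarity requires all roots to lie outside the unit circle, i.e. |z| > 1 for every root.
This is linear in z: 1 + (-0.006) z = 0  =>  z = -1/(-0.006) = 166.666667,  |z| = 166.666667.
Moduli of all roots: 166.6667.
All moduli strictly greater than 1? Yes.
Verdict: Stationary.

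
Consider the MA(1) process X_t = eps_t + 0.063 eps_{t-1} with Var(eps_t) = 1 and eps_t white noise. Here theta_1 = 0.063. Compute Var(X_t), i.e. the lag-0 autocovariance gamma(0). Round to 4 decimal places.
\gamma(0) = 1.0040

For an MA(q) process X_t = eps_t + sum_i theta_i eps_{t-i} with
Var(eps_t) = sigma^2, the variance is
  gamma(0) = sigma^2 * (1 + sum_i theta_i^2).
  sum_i theta_i^2 = (0.063)^2 = 0.003969.
  gamma(0) = 1 * (1 + 0.003969) = 1 * 1.003969 = 1.003969, which rounds to 1.0040.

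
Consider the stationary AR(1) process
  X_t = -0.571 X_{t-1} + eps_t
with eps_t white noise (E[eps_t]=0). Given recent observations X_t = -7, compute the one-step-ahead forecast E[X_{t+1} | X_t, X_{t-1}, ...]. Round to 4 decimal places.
E[X_{t+1} \mid \mathcal F_t] = 3.9970

For an AR(p) model X_t = c + sum_i phi_i X_{t-i} + eps_t, the
one-step-ahead conditional mean is
  E[X_{t+1} | X_t, ...] = c + sum_i phi_i X_{t+1-i}.
Substitute known values:
  E[X_{t+1} | ...] = (-0.571) * (-7)
                   = 3.9970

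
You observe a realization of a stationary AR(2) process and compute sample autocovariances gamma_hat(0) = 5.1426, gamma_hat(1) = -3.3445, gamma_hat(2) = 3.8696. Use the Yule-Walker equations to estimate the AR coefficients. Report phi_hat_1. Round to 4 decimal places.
\hat\phi_{1} = -0.2790

The Yule-Walker equations for an AR(p) process read, in matrix form,
  Gamma_p phi = r_p,   with   (Gamma_p)_{ij} = gamma(|i - j|),
                       (r_p)_i = gamma(i),   i,j = 1..p.
Substitute the sample gammas (Toeplitz matrix and right-hand side of size 2):
  Gamma_p = [[5.1426, -3.3445], [-3.3445, 5.1426]]
  r_p     = [-3.3445, 3.8696]
Written out:
  5.1426 phi_1 - 3.3445 phi_2 = -3.3445
  -3.3445 phi_1 + 5.1426 phi_2 = 3.8696
Solve by Cramer's rule:
  det = gamma(0)^2 - gamma(1)^2 = (5.1426)^2 - (-3.3445)^2 = 26.44633476 - 11.18568025 = 15.26065451
  phi_hat_1 = [gamma(1) gamma(0) - gamma(1) gamma(2)] / det = [(-3.3445)(5.1426) - (-3.3445)(3.8696)] / 15.26065451 = -4.2575485 / 15.26065451 = -0.279
  phi_hat_2 = [gamma(0) gamma(2) - gamma(1)^2] / det = [(5.1426)(3.8696) - (-3.3445)^2] / 15.26065451 = 8.71412471 / 15.26065451 = 0.571
So phi_hat = [-0.2790, 0.5710].
Therefore phi_hat_1 = -0.2790.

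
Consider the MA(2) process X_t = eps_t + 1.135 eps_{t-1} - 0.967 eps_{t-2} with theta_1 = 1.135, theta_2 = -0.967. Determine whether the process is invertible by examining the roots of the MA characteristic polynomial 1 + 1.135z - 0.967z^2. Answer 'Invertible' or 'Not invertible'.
\text{Not invertible}

The MA(q) characteristic polynomial is P(z) = 1 + 1.135z - 0.967z^2.
Invertibility requires all roots to lie outside the unit circle, i.e. |z| > 1 for every root.
Set 1 + (1.135) z + (-0.967) z^2 = 0, i.e. a z^2 + b z + c = 0 with a = -0.967, b = 1.135, c = 1.
Discriminant D = b^2 - 4ac = (1.135)^2 - 4*(-0.967)*1 = 1.288225 - (-3.868) = 5.156225.
D >= 0, so the roots are real: z = (-b +/- sqrt(D)) / (2a) = (-1.135 +/- 2.270732) / (-1.934).
  z_1 = (-1.135 + 2.270732) / (-1.934) = -0.5872,   |z_1| = 0.5872.
  z_2 = (-1.135 - 2.270732) / (-1.934) = 1.761,   |z_2| = 1.761.
Moduli of all roots: 0.5872, 1.7610.
All moduli strictly greater than 1? No.
Verdict: Not invertible.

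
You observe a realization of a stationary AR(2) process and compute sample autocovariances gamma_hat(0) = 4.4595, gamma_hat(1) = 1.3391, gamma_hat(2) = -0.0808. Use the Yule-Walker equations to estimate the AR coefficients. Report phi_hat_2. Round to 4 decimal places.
\hat\phi_{2} = -0.1190

The Yule-Walker equations for an AR(p) process read, in matrix form,
  Gamma_p phi = r_p,   with   (Gamma_p)_{ij} = gamma(|i - j|),
                       (r_p)_i = gamma(i),   i,j = 1..p.
Substitute the sample gammas (Toeplitz matrix and right-hand side of size 2):
  Gamma_p = [[4.4595, 1.3391], [1.3391, 4.4595]]
  r_p     = [1.3391, -0.0808]
Written out:
  4.4595 phi_1 + 1.3391 phi_2 = 1.3391
  1.3391 phi_1 + 4.4595 phi_2 = -0.0808
Solve by Cramer's rule:
  det = gamma(0)^2 - gamma(1)^2 = (4.4595)^2 - (1.3391)^2 = 19.88714025 - 1.79318881 = 18.09395144
  phi_hat_1 = [gamma(1) gamma(0) - gamma(1) gamma(2)] / det = [(1.3391)(4.4595) - (1.3391)(-0.0808)] / 18.09395144 = 6.07991573 / 18.09395144 = 0.336
  phi_hat_2 = [gamma(0) gamma(2) - gamma(1)^2] / det = [(4.4595)(-0.0808) - (1.3391)^2] / 18.09395144 = -2.15351641 / 18.09395144 = -0.119
So phi_hat = [0.3360, -0.1190].
Therefore phi_hat_2 = -0.1190.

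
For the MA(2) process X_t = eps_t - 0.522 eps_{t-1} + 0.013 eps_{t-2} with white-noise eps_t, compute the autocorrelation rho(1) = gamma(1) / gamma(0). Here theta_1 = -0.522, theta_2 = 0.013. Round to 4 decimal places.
\rho(1) = -0.4155

For an MA(q) process with theta_0 = 1, the autocovariance is
  gamma(k) = sigma^2 * sum_{i=0..q-k} theta_i * theta_{i+k},
and rho(k) = gamma(k) / gamma(0). Sigma^2 cancels.
  numerator   = (1)*(-0.522) + (-0.522)*(0.013) = -0.528786.
  denominator = (1)^2 + (-0.522)^2 + (0.013)^2 = 1.272653.
  rho(1) = -0.528786 / 1.272653 = -0.4155.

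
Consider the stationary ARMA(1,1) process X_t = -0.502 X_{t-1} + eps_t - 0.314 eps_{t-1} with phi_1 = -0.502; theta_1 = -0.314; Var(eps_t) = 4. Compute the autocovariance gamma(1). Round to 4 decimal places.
\gamma(1) = -5.0515

Multiply the model equation by X_{t-k} and take expectations. With theta_0 = psi_0 = 1 and psi_j the MA(infinity) weights, this gives
  gamma(k) - sum_i phi_i gamma(k-i) = c_k,
  c_k = sigma^2 * sum_{j=k..q} theta_j psi_{j-k}   (c_k = 0 for k > q),
using gamma(-m) = gamma(m).
psi-weights needed (psi_j = theta_j + sum_i phi_i psi_{j-i}):
  psi_1 = theta_1 + phi_1 = -0.314 + (-0.502) = -0.816
Right-hand sides:
  c_0 = sigma^2 (1 + theta_1 psi_1) = 4 * (1 + (-0.314)(-0.816)) = 4 * 1.256224 = 5.024896
  c_1 = sigma^2 theta_1 = 4 * (-0.314) = -1.256
  c_2 = 0
Equations for k = 0 and k = 1 (AR order 1):
  gamma(0) = phi_1 gamma(1) + c_0
  gamma(1) = phi_1 gamma(0) + c_1
Substituting the second into the first: gamma(0) (1 - phi_1^2) = c_0 + phi_1 c_1, so
  gamma(0) = (c_0 + phi_1 c_1) / (1 - phi_1^2) = (5.024896 + (-0.502)(-1.256)) / (1 - (-0.502)^2) = 5.655408 / 0.747996 = 7.560746.
  gamma(1) = phi_1 gamma(0) + c_1 = (-0.502)(7.560746) + (-1.256) = -5.051495.
Therefore gamma(1) = -5.0515 (to 4 decimal places).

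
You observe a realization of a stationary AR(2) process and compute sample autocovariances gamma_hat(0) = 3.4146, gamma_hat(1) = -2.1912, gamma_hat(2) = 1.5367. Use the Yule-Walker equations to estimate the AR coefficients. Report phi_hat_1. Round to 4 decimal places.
\hat\phi_{1} = -0.6000

The Yule-Walker equations for an AR(p) process read, in matrix form,
  Gamma_p phi = r_p,   with   (Gamma_p)_{ij} = gamma(|i - j|),
                       (r_p)_i = gamma(i),   i,j = 1..p.
Substitute the sample gammas (Toeplitz matrix and right-hand side of size 2):
  Gamma_p = [[3.4146, -2.1912], [-2.1912, 3.4146]]
  r_p     = [-2.1912, 1.5367]
Written out:
  3.4146 phi_1 - 2.1912 phi_2 = -2.1912
  -2.1912 phi_1 + 3.4146 phi_2 = 1.5367
Solve by Cramer's rule:
  det = gamma(0)^2 - gamma(1)^2 = (3.4146)^2 - (-2.1912)^2 = 11.65949316 - 4.80135744 = 6.85813572
  phi_hat_1 = [gamma(1) gamma(0) - gamma(1) gamma(2)] / det = [(-2.1912)(3.4146) - (-2.1912)(1.5367)] / 6.85813572 = -4.11485448 / 6.85813572 = -0.6
  phi_hat_2 = [gamma(0) gamma(2) - gamma(1)^2] / det = [(3.4146)(1.5367) - (-2.1912)^2] / 6.85813572 = 0.44585838 / 6.85813572 = 0.065
So phi_hat = [-0.6000, 0.0650].
Therefore phi_hat_1 = -0.6000.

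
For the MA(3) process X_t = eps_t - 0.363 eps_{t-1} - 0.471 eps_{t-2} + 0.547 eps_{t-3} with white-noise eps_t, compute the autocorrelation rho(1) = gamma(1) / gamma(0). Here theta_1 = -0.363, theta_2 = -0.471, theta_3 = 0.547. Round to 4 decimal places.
\rho(1) = -0.2721

For an MA(q) process with theta_0 = 1, the autocovariance is
  gamma(k) = sigma^2 * sum_{i=0..q-k} theta_i * theta_{i+k},
and rho(k) = gamma(k) / gamma(0). Sigma^2 cancels.
  numerator   = (1)*(-0.363) + (-0.363)*(-0.471) + (-0.471)*(0.547) = -0.449664.
  denominator = (1)^2 + (-0.363)^2 + (-0.471)^2 + (0.547)^2 = 1.652819.
  rho(1) = -0.449664 / 1.652819 = -0.2721.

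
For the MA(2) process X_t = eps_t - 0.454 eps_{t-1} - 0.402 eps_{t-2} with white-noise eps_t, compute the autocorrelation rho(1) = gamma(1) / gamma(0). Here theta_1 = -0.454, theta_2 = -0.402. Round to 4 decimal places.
\rho(1) = -0.1985

For an MA(q) process with theta_0 = 1, the autocovariance is
  gamma(k) = sigma^2 * sum_{i=0..q-k} theta_i * theta_{i+k},
and rho(k) = gamma(k) / gamma(0). Sigma^2 cancels.
  numerator   = (1)*(-0.454) + (-0.454)*(-0.402) = -0.271492.
  denominator = (1)^2 + (-0.454)^2 + (-0.402)^2 = 1.36772.
  rho(1) = -0.271492 / 1.36772 = -0.1985.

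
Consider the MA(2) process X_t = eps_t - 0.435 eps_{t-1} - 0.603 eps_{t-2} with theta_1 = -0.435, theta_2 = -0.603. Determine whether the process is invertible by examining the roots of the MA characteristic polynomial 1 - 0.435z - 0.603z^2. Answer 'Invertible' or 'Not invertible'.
\text{Not invertible}

The MA(q) characteristic polynomial is P(z) = 1 - 0.435z - 0.603z^2.
Invertibility requires all roots to lie outside the unit circle, i.e. |z| > 1 for every root.
Set 1 + (-0.435) z + (-0.603) z^2 = 0, i.e. a z^2 + b z + c = 0 with a = -0.603, b = -0.435, c = 1.
Discriminant D = b^2 - 4ac = (-0.435)^2 - 4*(-0.603)*1 = 0.189225 - (-2.412) = 2.601225.
D >= 0, so the roots are real: z = (-b +/- sqrt(D)) / (2a) = (0.435 +/- 1.612831) / (-1.206).
  z_1 = (0.435 + 1.612831) / (-1.206) = -1.698,   |z_1| = 1.698.
  z_2 = (0.435 - 1.612831) / (-1.206) = 0.9766,   |z_2| = 0.9766.
Moduli of all roots: 1.6980, 0.9766.
All moduli strictly greater than 1? No.
Verdict: Not invertible.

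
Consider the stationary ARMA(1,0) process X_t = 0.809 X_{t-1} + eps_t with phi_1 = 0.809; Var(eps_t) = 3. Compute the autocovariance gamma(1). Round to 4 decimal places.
\gamma(1) = 7.0242

Multiply the model equation by X_{t-k} and take expectations. With theta_0 = psi_0 = 1 and psi_j the MA(infinity) weights, this gives
  gamma(k) - sum_i phi_i gamma(k-i) = c_k,
  c_k = sigma^2 * sum_{j=k..q} theta_j psi_{j-k}   (c_k = 0 for k > q),
using gamma(-m) = gamma(m).
Pure AR (q = 0): c_0 = sigma^2 = 3, c_k = 0 for k >= 1.
Equations for k = 0 and k = 1 (AR order 1):
  gamma(0) = phi_1 gamma(1) + c_0
  gamma(1) = phi_1 gamma(0) + c_1
Substituting the second into the first: gamma(0) (1 - phi_1^2) = c_0 + phi_1 c_1, so
  gamma(0) = c_0 / (1 - phi_1^2) = 3 / (1 - (0.809)^2) = 3 / 0.345519 = 8.682591.
  gamma(1) = phi_1 gamma(0) = (0.809)(8.682591) = 7.024216.
Therefore gamma(1) = 7.0242 (to 4 decimal places).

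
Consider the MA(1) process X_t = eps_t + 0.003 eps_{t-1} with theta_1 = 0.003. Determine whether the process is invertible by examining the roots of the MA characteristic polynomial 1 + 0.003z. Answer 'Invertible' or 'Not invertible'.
\text{Invertible}

The MA(q) characteristic polynomial is P(z) = 1 + 0.003z.
Invertibility requires all roots to lie outside the unit circle, i.e. |z| > 1 for every root.
This is linear in z: 1 + (0.003) z = 0  =>  z = -1/(0.003) = -333.333333,  |z| = 333.333333.
Moduli of all roots: 333.3333.
All moduli strictly greater than 1? Yes.
Verdict: Invertible.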